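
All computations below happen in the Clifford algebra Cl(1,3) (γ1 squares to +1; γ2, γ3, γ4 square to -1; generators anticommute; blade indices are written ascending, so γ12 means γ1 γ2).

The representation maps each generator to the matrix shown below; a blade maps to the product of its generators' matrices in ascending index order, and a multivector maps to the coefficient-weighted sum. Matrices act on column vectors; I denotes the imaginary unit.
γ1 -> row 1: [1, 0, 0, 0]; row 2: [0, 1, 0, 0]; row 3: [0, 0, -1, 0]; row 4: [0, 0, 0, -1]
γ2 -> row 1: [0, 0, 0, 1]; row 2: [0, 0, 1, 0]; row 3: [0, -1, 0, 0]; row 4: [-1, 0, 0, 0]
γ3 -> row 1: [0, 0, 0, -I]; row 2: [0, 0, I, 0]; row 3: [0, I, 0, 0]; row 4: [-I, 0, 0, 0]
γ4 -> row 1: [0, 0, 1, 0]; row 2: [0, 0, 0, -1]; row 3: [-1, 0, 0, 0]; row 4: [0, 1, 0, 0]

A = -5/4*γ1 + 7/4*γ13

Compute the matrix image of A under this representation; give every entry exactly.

Bivector images (products of the table entries): rho(γ13) = rho(γ1)rho(γ3) = row 1: [0, 0, 0, -I]; row 2: [0, 0, I, 0]; row 3: [0, -I, 0, 0]; row 4: [I, 0, 0, 0].
M = (-5/4)*rho(γ1) + (7/4)*rho(γ13), summed entrywise:
Answer: row 1: [-5/4, 0, 0, -7*I/4]; row 2: [0, -5/4, 7*I/4, 0]; row 3: [0, -7*I/4, 5/4, 0]; row 4: [7*I/4, 0, 0, 5/4]


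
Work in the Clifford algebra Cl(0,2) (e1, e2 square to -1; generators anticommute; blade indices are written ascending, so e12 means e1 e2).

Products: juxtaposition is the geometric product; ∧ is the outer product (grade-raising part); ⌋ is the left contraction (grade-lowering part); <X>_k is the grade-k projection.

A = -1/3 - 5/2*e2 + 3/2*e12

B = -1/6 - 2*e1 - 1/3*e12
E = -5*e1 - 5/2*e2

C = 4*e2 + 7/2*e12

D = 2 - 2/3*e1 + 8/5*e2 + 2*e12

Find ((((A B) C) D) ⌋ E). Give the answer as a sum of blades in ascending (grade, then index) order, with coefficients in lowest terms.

step 1: 5/9 + 3/2*e1 - 31/12*e2 - 185/36*e12
step 2: 2039/72 + 829/72*e1 - 109/36*e2 + 143/18*e12
step 3: 14383/270 - 3947/270*e1 + 5903/540*e2 + 48023/540*e12
step 4: -3295/72 - 14383/54*e1 - 14383/108*e2
Answer: -3295/72 - 14383/54*e1 - 14383/108*e2


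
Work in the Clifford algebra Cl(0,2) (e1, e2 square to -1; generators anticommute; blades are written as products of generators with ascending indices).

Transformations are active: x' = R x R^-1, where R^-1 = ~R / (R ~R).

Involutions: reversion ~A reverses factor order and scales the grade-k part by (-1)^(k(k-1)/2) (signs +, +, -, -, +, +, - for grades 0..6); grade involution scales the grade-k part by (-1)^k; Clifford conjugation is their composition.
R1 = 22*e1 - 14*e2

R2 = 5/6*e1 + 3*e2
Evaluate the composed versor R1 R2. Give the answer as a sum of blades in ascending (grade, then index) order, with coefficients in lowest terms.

Distribute over the terms of R1 (each basis-blade product reordered to ascending indices, repeated generators contracted through their squares):
(22*e1) R2 = -55/3 + 66*e1 e2
(-14*e2) R2 = 42 + 35/3*e1 e2
Summing the partial products and collecting blades:
Answer: 71/3 + 233/3*e1 e2


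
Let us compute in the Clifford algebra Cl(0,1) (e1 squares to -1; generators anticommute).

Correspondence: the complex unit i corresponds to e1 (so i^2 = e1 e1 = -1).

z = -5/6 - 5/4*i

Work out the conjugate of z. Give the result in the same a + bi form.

In blades: z = -5/6 - 5/4*e1.
Conjugation here is Clifford conjugation: the scalar is fixed and the grade-1 and grade-2 blades all flip sign, giving -5/6 + 5/4*e1; translating back:
Answer: -5/6 + 5/4*i


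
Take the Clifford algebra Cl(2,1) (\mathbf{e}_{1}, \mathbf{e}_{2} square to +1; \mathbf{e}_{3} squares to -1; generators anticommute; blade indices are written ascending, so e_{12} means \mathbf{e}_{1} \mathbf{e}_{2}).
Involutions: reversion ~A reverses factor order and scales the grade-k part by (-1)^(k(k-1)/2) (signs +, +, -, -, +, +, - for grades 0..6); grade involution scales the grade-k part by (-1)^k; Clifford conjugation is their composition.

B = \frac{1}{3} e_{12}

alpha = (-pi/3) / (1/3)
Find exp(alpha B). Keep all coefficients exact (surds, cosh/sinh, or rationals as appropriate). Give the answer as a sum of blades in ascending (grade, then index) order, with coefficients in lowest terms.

B^2 = (\frac{1}{3})^2*(e_{12})^2 = \frac{1}{9}*(-1) = -\frac{1}{9} (a basis 2-blade squares to minus the product of its generators' squares).
B^2 = -\frac{1}{9} — the negative square puts this in the circular regime; l = \frac{1}{3}, alpha*l = - \frac{\pi}{3}, so exp(alpha B) = cos(- \frac{\pi}{3}) + (sin(- \frac{\pi}{3})/(\frac{1}{3}))*B = \frac{1}{2} + (- \frac{3 \sqrt{3}}{2})*B.
Answer: \frac{1}{2} - \frac{\sqrt{3}}{2} e_{12}


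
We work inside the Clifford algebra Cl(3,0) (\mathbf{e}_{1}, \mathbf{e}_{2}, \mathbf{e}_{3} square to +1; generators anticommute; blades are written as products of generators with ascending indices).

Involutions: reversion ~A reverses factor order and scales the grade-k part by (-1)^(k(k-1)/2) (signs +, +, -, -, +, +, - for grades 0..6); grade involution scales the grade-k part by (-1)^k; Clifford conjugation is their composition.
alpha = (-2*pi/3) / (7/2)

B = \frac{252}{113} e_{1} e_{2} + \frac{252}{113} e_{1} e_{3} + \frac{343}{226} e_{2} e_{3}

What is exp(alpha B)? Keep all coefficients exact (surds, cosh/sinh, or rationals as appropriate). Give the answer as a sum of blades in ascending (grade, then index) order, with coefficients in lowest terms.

B^2 term by term: the squares give (\frac{252}{113})^2*(e_{1} e_{2})^2 + (\frac{252}{113})^2*(e_{1} e_{3})^2 + (\frac{343}{226})^2*(e_{2} e_{3})^2 = \frac{63504}{12769}*(-1) + \frac{63504}{12769}*(-1) + \frac{117649}{51076}*(-1) = -\frac{49}{4} (each basis 2-blade squares to minus the product of its generators' squares); cross terms between blades sharing an index anticommute and cancel. So B^2 = -\frac{49}{4}.
B^2 = -\frac{49}{4} — circular case — the even/odd split gives cos and sin: l = \frac{7}{2}, alpha*l = - \frac{2 \pi}{3}, so exp(alpha B) = cos(- \frac{2 \pi}{3}) + (sin(- \frac{2 \pi}{3})/(\frac{7}{2}))*B = - \frac{1}{2} + (- \frac{\sqrt{3}}{7})*B.
Answer: - \frac{1}{2} - \frac{36 \sqrt{3}}{113} e_{1} e_{2} - \frac{36 \sqrt{3}}{113} e_{1} e_{3} - \frac{49 \sqrt{3}}{226} e_{2} e_{3}


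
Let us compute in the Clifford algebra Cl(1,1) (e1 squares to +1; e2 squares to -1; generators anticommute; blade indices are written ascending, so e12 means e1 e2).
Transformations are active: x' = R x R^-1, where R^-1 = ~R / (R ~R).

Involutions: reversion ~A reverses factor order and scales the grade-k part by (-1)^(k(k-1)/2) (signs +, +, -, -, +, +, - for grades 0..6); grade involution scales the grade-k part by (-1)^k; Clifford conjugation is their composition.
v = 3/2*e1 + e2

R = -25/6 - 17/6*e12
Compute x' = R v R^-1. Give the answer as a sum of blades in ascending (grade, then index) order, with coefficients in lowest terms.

~R = -25/6 + 17/6*e12, and R ~R = 28/3, so R^-1 = ~R / (28/3).
R v = -41/12*e1 + 1/12*e2
Answer: 521/336*e1 - 361/336*e2


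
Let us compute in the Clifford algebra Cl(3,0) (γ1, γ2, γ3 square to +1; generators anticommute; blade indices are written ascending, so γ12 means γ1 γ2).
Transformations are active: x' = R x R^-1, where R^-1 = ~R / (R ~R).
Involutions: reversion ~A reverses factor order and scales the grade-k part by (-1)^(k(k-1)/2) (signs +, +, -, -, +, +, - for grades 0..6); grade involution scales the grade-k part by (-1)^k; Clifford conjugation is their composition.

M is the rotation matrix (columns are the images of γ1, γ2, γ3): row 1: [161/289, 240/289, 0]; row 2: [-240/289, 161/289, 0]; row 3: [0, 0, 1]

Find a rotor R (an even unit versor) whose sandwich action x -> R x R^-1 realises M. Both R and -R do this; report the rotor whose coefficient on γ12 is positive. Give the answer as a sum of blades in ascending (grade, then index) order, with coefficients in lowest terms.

Method: write R = a + b12*γ12 + b13*γ13 + b23*γ23 with a^2 + b12^2 + b13^2 + b23^2 = 1 (so R^-1 = ~R). Expanding the columns R e_j ~R gives tr M = 4a^2 - 1 and, from the antisymmetric part, M21 - M12 = -4a*b12, M13 - M31 = 4a*b13, M32 - M23 = -4a*b23.
Here tr M = 611/289, so a^2 = (1 + tr M)/4 = 225/289 and a = ±15/17. Taking a = 15/17: M21 - M12 = -480/289, M13 - M31 = 0, M32 - M23 = 0, giving b12 = 8/17, b13 = 0, b23 = 0, i.e. R = 15/17 + 8/17*γ12.
Its γ12 coefficient is already positive.
Answer: 15/17 + 8/17*γ12. Uniqueness: Spin(3) -> SO(3) maps R and -R to the same rotation of trace 611/289; fixing the sign of the γ12 coefficient removes the ambiguity.


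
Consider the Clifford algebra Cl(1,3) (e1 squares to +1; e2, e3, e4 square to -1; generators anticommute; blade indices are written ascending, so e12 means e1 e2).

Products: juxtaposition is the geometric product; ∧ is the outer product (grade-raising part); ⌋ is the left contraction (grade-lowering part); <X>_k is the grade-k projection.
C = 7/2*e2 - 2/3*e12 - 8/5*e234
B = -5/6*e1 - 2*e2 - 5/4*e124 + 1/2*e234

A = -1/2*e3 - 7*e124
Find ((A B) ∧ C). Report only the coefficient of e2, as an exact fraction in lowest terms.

step 1: -35/4 - 47/12*e13 + 14*e14 - e23 + 67/12*e24 + 5/8*e1234
step 2: -245/8*e2 + 35/6*e12 + 329/24*e123 - 49*e124 + 14*e234
Answer: -245/8


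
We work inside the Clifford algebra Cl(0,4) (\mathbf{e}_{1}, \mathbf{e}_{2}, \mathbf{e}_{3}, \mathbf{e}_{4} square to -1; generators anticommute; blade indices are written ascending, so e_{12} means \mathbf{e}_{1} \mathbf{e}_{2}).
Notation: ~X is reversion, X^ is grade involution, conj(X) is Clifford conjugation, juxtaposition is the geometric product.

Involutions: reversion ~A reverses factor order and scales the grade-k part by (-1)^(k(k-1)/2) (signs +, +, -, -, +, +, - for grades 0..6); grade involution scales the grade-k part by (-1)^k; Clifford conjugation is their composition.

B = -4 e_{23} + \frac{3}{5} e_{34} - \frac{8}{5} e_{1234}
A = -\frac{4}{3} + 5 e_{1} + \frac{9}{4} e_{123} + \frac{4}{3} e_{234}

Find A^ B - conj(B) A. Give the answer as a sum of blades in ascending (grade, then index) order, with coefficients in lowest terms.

first term: -\frac{167}{15} e_{1} + \frac{4}{5} e_{2} - \frac{26}{15} e_{4} + \frac{16}{3} e_{23} - \frac{4}{5} e_{34} + 20 e_{123} + \frac{27}{20} e_{124} - 3 e_{134} - 8 e_{234} + \frac{32}{15} e_{1234}
second term: -\frac{167}{15} e_{1} + \frac{4}{5} e_{2} - \frac{26}{15} e_{4} - \frac{16}{3} e_{23} + \frac{4}{5} e_{34} + 20 e_{123} - \frac{27}{20} e_{124} - 3 e_{134} - 8 e_{234} + \frac{32}{15} e_{1234}
Answer: \frac{32}{3} e_{23} - \frac{8}{5} e_{34} + \frac{27}{10} e_{124}


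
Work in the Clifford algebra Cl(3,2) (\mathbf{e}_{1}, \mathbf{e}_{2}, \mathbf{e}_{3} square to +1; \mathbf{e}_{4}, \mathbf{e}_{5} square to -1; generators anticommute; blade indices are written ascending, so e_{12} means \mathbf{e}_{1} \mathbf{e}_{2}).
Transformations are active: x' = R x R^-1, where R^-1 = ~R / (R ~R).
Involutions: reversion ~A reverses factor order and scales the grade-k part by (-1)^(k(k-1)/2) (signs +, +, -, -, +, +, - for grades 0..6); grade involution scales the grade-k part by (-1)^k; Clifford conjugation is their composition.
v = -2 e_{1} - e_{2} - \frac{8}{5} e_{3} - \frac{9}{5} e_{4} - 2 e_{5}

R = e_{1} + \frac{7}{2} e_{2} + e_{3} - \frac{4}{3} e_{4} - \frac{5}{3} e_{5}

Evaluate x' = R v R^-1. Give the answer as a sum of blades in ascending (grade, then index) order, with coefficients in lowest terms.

~R = e_{1} + \frac{7}{2} e_{2} + e_{3} - \frac{4}{3} e_{4} - \frac{5}{3} e_{5}, and R ~R = \frac{349}{36}, so R^-1 = ~R / (\frac{349}{36}).
R v = -\frac{77}{6} + 6 e_{12} + \frac{2}{5} e_{13} - \frac{67}{15} e_{14} - \frac{16}{3} e_{15} - \frac{23}{5} e_{23} - \frac{229}{30} e_{24} - \frac{26}{3} e_{25} - \frac{59}{15} e_{34} - \frac{14}{3} e_{35} - \frac{1}{3} e_{45}
Answer: -\frac{226}{349} e_{1} - \frac{2885}{349} e_{2} - \frac{1828}{1745} e_{3} + \frac{9301}{1745} e_{4} + \frac{2238}{349} e_{5}


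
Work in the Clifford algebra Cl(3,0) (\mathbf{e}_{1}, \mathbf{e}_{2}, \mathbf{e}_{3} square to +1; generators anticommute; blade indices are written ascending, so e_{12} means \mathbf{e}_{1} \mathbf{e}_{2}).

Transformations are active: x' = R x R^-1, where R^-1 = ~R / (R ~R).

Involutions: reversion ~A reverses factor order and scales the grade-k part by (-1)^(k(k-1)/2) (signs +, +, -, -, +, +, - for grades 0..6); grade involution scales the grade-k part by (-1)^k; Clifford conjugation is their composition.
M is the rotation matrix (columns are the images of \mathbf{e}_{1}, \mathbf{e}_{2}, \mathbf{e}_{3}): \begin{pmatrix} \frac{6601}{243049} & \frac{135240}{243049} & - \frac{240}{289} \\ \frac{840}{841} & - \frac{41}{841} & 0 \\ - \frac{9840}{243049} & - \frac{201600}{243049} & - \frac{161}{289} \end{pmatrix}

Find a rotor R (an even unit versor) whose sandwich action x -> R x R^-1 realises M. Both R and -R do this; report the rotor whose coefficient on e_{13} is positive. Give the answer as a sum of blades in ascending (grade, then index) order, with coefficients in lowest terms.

Method: write R = a + b12*e_{12} + b13*e_{13} + b23*e_{23} with a^2 + b12^2 + b13^2 + b23^2 = 1 (so R^-1 = ~R). Expanding the columns R e_j ~R gives tr M = 4a^2 - 1 and, from the antisymmetric part, M21 - M12 = -4a*b12, M13 - M31 = 4a*b13, M32 - M23 = -4a*b23.
Here tr M = -\frac{140649}{243049}, so a^2 = (1 + tr M)/4 = \frac{25600}{243049} and a = ±\frac{160}{493}. Taking a = \frac{160}{493}: M21 - M12 = \frac{107520}{243049}, M13 - M31 = -\frac{192000}{243049}, M32 - M23 = -\frac{201600}{243049}, giving b12 = -\frac{168}{493}, b13 = -\frac{300}{493}, b23 = \frac{315}{493}, i.e. R = \frac{160}{493} - \frac{168}{493} e_{12} - \frac{300}{493} e_{13} + \frac{315}{493} e_{23}.
Its e_{13} coefficient is negative, so report the other preimage -R.
Answer: -\frac{160}{493} + \frac{168}{493} e_{12} + \frac{300}{493} e_{13} - \frac{315}{493} e_{23}. Sheet selection: the two-to-one cover makes ±R indistinguishable at the matrix level (trace -\frac{140649}{243049}), so uniqueness comes from the required sign on e_{13}.


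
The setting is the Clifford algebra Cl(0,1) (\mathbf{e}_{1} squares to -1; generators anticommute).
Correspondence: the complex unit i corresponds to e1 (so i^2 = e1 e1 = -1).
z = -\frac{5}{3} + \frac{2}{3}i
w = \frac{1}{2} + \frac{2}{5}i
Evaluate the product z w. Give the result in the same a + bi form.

In blades: z = -\frac{5}{3} + \frac{2}{3} e_{1}, w = \frac{1}{2} + \frac{2}{5} e_{1}.
Distribute z over w term by term (generator squares from the signature, products reordered to ascending indices): (-\frac{5}{3})*w = -\frac{5}{6} - \frac{2}{3} e_{1}; (\frac{2}{3} e_{1})*w = -\frac{4}{15} + \frac{1}{3} e_{1}.
Sum: -\frac{11}{10} - \frac{1}{3} e_{1}; translating back through the correspondence:
Answer: -\frac{11}{10} - \frac{1}{3}i


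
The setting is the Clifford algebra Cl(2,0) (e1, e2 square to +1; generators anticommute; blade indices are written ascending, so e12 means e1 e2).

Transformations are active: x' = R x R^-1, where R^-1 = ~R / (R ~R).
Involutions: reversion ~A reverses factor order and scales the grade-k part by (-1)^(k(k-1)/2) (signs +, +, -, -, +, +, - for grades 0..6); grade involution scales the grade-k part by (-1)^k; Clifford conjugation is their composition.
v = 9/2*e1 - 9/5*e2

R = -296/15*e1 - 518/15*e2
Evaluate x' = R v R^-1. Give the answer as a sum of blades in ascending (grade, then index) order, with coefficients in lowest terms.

~R = -296/15*e1 - 518/15*e2, and R ~R = 71188/45, so R^-1 = ~R / (71188/45).
R v = -666/25 + 4773/25*e12
Answer: -2493/650*e1 + 963/325*e2


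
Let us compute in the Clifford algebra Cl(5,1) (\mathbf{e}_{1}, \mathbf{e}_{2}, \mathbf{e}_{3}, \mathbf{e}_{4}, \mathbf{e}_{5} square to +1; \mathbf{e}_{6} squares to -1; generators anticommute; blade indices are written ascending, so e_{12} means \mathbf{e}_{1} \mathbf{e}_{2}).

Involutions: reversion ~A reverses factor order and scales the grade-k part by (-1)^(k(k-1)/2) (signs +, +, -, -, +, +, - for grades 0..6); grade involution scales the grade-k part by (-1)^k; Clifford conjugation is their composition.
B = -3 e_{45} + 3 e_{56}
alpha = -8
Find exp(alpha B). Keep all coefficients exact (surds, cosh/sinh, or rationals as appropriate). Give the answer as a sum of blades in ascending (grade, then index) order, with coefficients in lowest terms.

B^2 term by term: the squares give (-3)^2*(e_{45})^2 + (3)^2*(e_{56})^2 = 9*(-1) + 9*(+1) = 0 (each basis 2-blade squares to minus the product of its generators' squares); cross terms between blades sharing an index anticommute and cancel. So B^2 = 0.
B^2 = 0, so the series closes: exp(alpha B) = 1 + alpha B (parabolic case).
Answer: 1 + 24 e_{45} - 24 e_{56}


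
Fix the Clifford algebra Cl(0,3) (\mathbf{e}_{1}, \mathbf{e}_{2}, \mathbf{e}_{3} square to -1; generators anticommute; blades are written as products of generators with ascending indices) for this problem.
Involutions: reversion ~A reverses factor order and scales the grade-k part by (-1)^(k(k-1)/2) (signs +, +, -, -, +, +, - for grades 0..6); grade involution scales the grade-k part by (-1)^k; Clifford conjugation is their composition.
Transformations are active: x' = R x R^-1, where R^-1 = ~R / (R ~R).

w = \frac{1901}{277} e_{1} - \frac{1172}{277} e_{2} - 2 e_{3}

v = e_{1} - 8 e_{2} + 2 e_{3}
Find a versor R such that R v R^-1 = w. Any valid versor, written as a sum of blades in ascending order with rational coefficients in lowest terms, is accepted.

A norm check does it: q(v) = q(w) = -69, hence R = v + w = \frac{2178}{277} e_{1} - \frac{3388}{277} e_{2} realises the map — parallel part kept, (v - w)/2 negated, v carried to w.
Answer: \frac{2178}{277} e_{1} - \frac{3388}{277} e_{2}


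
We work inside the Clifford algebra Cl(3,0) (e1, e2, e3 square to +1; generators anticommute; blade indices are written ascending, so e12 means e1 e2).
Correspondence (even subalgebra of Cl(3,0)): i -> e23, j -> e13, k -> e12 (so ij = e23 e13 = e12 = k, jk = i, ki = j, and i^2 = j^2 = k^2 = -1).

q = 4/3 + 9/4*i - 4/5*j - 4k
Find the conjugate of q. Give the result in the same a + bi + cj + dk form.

In blades: q = 4/3 - 4*e12 - 4/5*e13 + 9/4*e23.
Quaternion conjugation is reversion on the even subalgebra: the scalar is fixed and every grade-2 blade flips sign, giving 4/3 + 4*e12 + 4/5*e13 - 9/4*e23; translating back:
Answer: 4/3 - 9/4*i + 4/5*j + 4k


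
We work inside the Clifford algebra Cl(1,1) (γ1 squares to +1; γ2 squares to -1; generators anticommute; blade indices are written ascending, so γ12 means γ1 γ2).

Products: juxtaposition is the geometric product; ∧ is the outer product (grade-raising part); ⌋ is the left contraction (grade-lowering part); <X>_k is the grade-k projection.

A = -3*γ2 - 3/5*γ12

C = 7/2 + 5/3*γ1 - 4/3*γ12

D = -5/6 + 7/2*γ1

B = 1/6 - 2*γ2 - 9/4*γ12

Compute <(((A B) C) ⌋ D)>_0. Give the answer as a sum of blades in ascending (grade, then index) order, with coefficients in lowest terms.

step 1: -93/20 + 111/20*γ1 - 1/2*γ2 - 1/10*γ12
step 2: -827/120 + 1481/120*γ1 - 539/60*γ2 + 401/60*γ12
step 3: 8809/180 - 5789/240*γ1
step 4: 8809/180
Answer: 8809/180


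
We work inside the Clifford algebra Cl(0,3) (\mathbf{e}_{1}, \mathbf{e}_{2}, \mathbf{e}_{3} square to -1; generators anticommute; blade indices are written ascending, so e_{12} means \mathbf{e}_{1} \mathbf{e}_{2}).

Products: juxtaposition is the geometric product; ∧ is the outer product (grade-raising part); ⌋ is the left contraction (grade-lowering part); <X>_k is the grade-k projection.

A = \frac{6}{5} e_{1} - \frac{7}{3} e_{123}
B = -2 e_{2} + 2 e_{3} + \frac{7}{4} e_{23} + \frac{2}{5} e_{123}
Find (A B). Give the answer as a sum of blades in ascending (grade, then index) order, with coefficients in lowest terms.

step 1: -\frac{14}{15} + \frac{49}{12} e_{1} + \frac{34}{15} e_{12} + \frac{106}{15} e_{13} - \frac{12}{25} e_{23} + \frac{21}{10} e_{123}
Answer: -\frac{14}{15} + \frac{49}{12} e_{1} + \frac{34}{15} e_{12} + \frac{106}{15} e_{13} - \frac{12}{25} e_{23} + \frac{21}{10} e_{123}


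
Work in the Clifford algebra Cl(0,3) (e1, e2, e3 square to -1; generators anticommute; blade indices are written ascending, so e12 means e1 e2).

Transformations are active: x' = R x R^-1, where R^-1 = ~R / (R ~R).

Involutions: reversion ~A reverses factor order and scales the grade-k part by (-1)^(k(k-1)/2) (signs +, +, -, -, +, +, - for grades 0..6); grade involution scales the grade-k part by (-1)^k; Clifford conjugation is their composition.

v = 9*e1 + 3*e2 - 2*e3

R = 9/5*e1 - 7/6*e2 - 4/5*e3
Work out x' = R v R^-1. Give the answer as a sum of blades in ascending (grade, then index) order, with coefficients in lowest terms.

~R = 9/5*e1 - 7/6*e2 - 4/5*e3, and R ~R = -4717/900, so R^-1 = ~R / (-4717/900).
R v = -143/10 + 159/10*e12 + 18/5*e13 + 71/15*e23
Answer: 3879/4717*e1 - 44181/4717*e2 - 11158/4717*e3


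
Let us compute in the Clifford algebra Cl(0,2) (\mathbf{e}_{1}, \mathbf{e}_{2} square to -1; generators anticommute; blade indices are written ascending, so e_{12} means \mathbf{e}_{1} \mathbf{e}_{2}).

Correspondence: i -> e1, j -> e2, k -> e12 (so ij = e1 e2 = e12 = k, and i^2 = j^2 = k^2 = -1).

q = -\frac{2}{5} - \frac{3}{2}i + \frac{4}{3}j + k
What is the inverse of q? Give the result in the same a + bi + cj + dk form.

In blades: q = -\frac{2}{5} - \frac{3}{2} e_{1} + \frac{4}{3} e_{2} + e_{12}.
With qbar = -\frac{2}{5} + \frac{3}{2} e_{1} - \frac{4}{3} e_{2} - e_{12} (scalar fixed, mapped units negated), q qbar = \frac{4669}{900} (the sum of squared coefficients), so q^-1 = qbar / (\frac{4669}{900}) = -\frac{360}{4669} + \frac{1350}{4669} e_{1} - \frac{1200}{4669} e_{2} - \frac{900}{4669} e_{12}; translating back:
Answer: -\frac{360}{4669} + \frac{1350}{4669}i - \frac{1200}{4669}j - \frac{900}{4669}k


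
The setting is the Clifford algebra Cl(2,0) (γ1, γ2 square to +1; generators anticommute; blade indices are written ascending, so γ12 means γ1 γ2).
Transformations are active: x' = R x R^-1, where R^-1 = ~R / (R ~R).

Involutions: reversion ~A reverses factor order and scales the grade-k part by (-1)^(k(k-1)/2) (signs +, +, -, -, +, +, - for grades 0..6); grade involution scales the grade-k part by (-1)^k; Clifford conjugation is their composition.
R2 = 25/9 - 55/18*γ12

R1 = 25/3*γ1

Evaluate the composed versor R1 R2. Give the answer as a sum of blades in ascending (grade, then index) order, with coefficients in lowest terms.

Distribute over the terms of R1 (each basis-blade product reordered to ascending indices, repeated generators contracted through their squares):
(25/3*γ1) R2 = 625/27*γ1 - 1375/54*γ2
Answer: 625/27*γ1 - 1375/54*γ2


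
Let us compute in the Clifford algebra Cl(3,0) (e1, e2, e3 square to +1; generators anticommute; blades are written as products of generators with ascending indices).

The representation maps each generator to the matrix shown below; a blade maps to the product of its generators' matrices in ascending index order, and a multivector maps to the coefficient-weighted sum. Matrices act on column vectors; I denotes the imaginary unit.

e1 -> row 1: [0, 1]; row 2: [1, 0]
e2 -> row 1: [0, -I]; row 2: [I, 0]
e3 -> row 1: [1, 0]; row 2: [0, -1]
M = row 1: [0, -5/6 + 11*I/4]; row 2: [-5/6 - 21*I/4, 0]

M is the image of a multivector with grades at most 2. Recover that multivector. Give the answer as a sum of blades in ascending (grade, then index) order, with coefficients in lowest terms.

Method: 1, rho(e1), rho(e2), rho(e3) form a trace-orthogonal basis of the 2x2 complex matrices (tr(X Y) = 2 if X = Y, else 0), so M = m0*1 + m1*rho(e1) + m2*rho(e2) + m3*rho(e3) with m0 = tr(M)/2 = 0, m1 = tr(M rho(e1))/2 = -5/6 - 5*I/4, m2 = tr(M rho(e2))/2 = -4, m3 = tr(M rho(e3))/2 = 0.
Multiplying table entries, the bivector images are rho(e1 e2) = I*rho(e3), rho(e1 e3) = -I*rho(e2), rho(e2 e3) = I*rho(e1); with real blade coefficients the real parts of m0..m3 are the coefficients of 1, e1, e2, e3 and the imaginary parts give the bivectors (e2 e3: Im m1, e1 e3: -Im m2, e1 e2: Im m3).
Answer: -5/6*e1 - 4*e2 - 5/4*e2 e3


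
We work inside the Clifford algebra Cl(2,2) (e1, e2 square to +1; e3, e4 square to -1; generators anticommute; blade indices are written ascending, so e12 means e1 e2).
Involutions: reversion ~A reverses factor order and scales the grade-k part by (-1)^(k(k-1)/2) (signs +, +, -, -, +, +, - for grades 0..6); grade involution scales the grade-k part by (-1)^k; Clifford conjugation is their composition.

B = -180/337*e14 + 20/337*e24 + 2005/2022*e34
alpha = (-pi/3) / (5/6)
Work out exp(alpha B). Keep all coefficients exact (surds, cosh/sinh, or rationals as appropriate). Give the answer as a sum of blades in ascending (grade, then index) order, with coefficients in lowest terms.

B^2 term by term: the squares give (-180/337)^2*(e14)^2 + (20/337)^2*(e24)^2 + (2005/2022)^2*(e34)^2 = 32400/113569*(+1) + 400/113569*(+1) + 4020025/4088484*(-1) = -25/36 (each basis 2-blade squares to minus the product of its generators' squares); cross terms between blades sharing an index anticommute and cancel. So B^2 = -25/36.
B^2 = -25/36 — B^2 < 0, so the exponential closes trigonometrically: l = 5/6, alpha*l = -pi/3, so exp(alpha B) = cos(-pi/3) + (sin(-pi/3)/(5/6))*B = 1/2 + (-3*sqrt(3)/5)*B.
Answer: 1/2 + 108*sqrt(3)/337*e14 - 12*sqrt(3)/337*e24 - 401*sqrt(3)/674*e34


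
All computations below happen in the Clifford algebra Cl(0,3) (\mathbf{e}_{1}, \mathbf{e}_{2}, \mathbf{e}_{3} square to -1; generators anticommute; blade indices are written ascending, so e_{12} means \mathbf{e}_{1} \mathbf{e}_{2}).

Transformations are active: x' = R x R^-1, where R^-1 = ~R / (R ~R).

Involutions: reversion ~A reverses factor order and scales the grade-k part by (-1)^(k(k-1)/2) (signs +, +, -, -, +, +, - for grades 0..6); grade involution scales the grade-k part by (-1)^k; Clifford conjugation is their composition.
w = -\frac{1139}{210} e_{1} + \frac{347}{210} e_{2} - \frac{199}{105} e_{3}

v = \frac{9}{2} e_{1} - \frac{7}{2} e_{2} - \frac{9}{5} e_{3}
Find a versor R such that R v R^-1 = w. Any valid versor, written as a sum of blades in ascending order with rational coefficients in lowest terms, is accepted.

Construction: equal norms (both -\frac{1787}{50}) license R = v + w = -\frac{97}{105} e_{1} - \frac{194}{105} e_{2} - \frac{388}{105} e_{3} — nothing changes along that direction, while (v - w)/2 changes sign, so v maps onto w.
Answer: -\frac{97}{105} e_{1} - \frac{194}{105} e_{2} - \frac{388}{105} e_{3}


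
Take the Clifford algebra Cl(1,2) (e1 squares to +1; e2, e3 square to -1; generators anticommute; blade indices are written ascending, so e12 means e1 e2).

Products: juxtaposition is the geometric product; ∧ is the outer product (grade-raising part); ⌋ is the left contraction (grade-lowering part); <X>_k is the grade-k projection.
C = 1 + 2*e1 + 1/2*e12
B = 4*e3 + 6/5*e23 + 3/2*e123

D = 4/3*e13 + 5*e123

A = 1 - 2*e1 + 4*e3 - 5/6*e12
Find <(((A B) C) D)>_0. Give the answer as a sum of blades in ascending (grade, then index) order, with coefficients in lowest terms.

step 1: -16 + 24/5*e2 + 11/4*e3 - 6*e12 - 7*e13 - 9/5*e23 - 127/30*e123
step 2: -19 - 148/5*e1 + 84/5*e2 + 439/30*e3 - 118/5*e12 - 67/5*e13 - 413/30*e23 - 155/24*e123
step 3: 577/40 + 7951/90*e1 + 1361/18*e2 - 2362/15*e3 - 4933/90*e12 + 176/3*e13 - 1748/15*e23 - 587/5*e123
step 4: 577/40
Answer: 577/40


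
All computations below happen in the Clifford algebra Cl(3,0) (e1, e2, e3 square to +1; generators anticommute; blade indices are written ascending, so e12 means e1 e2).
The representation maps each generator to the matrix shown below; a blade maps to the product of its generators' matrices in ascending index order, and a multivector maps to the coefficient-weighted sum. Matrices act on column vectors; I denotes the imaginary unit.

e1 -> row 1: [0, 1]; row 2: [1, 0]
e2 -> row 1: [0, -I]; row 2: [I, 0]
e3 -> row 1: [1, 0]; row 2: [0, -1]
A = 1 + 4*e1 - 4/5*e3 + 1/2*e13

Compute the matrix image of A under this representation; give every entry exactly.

Bivector images (products of the table entries): rho(e13) = rho(e1)rho(e3) = row 1: [0, -1]; row 2: [1, 0].
M = (1)*1 + (4)*rho(e1) + (-4/5)*rho(e3) + (1/2)*rho(e13), summed entrywise (1 is the identity matrix):
Answer: row 1: [1/5, 7/2]; row 2: [9/2, 9/5]


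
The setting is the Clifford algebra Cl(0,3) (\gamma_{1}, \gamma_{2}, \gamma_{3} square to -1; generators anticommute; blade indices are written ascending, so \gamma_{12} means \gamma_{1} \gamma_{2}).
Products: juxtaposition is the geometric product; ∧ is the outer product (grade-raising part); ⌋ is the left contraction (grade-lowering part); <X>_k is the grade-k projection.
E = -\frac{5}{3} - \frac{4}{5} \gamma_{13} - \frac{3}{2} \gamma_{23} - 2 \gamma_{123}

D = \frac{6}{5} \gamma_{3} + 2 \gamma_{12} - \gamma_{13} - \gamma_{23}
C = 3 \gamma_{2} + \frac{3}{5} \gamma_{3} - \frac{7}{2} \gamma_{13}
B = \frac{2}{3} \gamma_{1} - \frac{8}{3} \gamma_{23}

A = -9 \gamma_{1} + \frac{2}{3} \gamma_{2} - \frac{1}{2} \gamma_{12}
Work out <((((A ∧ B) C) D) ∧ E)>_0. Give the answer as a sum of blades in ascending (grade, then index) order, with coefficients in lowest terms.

step 1: -\frac{4}{9} \gamma_{12} + 24 \gamma_{123}
step 2: \frac{4}{3} \gamma_{1} - 84 \gamma_{2} - \frac{72}{5} \gamma_{12} + 72 \gamma_{13} + \frac{14}{9} \gamma_{23} - \frac{4}{15} \gamma_{123}
step 3: \frac{4606}{45} - \frac{764}{3} \gamma_{1} - \frac{64}{15} \gamma_{2} - \frac{1232}{15} \gamma_{3} - \frac{15778}{225} \gamma_{12} - \frac{436}{45} \gamma_{13} - \frac{1152}{5} \gamma_{23} - \frac{7696}{75} \gamma_{123}
step 4: -\frac{4606}{27} + \frac{3820}{9} \gamma_{1} + \frac{64}{9} \gamma_{2} + \frac{1232}{9} \gamma_{3} + \frac{15778}{135} \gamma_{12} - \frac{44372}{675} \gamma_{13} + \frac{3457}{15} \gamma_{23} + \frac{77602}{225} \gamma_{123}
step 5: -\frac{4606}{27}
Answer: -\frac{4606}{27}


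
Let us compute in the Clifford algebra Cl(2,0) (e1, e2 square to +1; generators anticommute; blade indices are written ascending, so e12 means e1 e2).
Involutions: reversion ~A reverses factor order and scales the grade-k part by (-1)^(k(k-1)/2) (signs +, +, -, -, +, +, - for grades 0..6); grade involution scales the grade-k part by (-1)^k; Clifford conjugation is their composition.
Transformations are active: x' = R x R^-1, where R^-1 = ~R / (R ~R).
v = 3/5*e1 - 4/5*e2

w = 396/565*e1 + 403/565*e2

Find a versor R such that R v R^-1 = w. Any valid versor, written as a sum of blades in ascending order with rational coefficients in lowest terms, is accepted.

Here q(v) = q(w) = 1; the classical choice R = v + w = 147/113*e1 - 49/565*e2 then realises v -> w under the sandwich.
Answer: 147/113*e1 - 49/565*e2


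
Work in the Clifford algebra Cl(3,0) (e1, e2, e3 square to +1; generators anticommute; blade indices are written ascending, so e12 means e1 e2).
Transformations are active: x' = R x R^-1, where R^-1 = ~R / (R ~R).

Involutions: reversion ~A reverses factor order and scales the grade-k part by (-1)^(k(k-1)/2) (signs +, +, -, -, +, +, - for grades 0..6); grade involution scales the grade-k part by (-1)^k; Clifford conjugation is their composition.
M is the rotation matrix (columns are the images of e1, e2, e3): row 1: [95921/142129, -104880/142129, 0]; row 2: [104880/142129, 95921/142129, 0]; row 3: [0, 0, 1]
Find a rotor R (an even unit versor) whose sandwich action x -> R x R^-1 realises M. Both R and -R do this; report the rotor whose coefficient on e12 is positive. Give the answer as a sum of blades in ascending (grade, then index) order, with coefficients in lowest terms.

Method: write R = a + b12*e12 + b13*e13 + b23*e23 with a^2 + b12^2 + b13^2 + b23^2 = 1 (so R^-1 = ~R). Expanding the columns R e_j ~R gives tr M = 4a^2 - 1 and, from the antisymmetric part, M21 - M12 = -4a*b12, M13 - M31 = 4a*b13, M32 - M23 = -4a*b23.
Here tr M = 333971/142129, so a^2 = (1 + tr M)/4 = 119025/142129 and a = ±345/377. Taking a = 345/377: M21 - M12 = 209760/142129, M13 - M31 = 0, M32 - M23 = 0, giving b12 = -152/377, b13 = 0, b23 = 0, i.e. R = 345/377 - 152/377*e12.
Its e12 coefficient is negative, so report the other preimage -R.
Answer: -345/377 + 152/377*e12. Recall the cover is two-to-one: with M of trace 333971/142129, both preimages act alike, and the stated e12 sign chooses the sheet.


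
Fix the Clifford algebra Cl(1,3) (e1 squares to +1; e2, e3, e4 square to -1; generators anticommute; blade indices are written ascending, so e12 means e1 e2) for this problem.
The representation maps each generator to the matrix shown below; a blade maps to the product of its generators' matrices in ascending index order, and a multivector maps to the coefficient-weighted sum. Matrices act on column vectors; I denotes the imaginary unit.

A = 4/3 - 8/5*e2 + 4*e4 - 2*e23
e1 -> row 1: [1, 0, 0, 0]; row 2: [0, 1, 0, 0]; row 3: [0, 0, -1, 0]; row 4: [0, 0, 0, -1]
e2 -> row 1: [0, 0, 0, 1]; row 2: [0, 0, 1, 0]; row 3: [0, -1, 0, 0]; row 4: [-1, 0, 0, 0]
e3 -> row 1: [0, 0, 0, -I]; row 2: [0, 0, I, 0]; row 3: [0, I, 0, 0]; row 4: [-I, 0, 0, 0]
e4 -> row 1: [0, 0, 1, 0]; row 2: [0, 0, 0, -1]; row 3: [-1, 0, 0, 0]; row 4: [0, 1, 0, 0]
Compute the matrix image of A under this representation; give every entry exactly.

Bivector images (products of the table entries): rho(e23) = rho(e2)rho(e3) = row 1: [-I, 0, 0, 0]; row 2: [0, I, 0, 0]; row 3: [0, 0, -I, 0]; row 4: [0, 0, 0, I].
M = (4/3)*1 + (-8/5)*rho(e2) + (4)*rho(e4) + (-2)*rho(e23), summed entrywise (1 is the identity matrix):
Answer: row 1: [4/3 + 2*I, 0, 4, -8/5]; row 2: [0, 4/3 - 2*I, -8/5, -4]; row 3: [-4, 8/5, 4/3 + 2*I, 0]; row 4: [8/5, 4, 0, 4/3 - 2*I]


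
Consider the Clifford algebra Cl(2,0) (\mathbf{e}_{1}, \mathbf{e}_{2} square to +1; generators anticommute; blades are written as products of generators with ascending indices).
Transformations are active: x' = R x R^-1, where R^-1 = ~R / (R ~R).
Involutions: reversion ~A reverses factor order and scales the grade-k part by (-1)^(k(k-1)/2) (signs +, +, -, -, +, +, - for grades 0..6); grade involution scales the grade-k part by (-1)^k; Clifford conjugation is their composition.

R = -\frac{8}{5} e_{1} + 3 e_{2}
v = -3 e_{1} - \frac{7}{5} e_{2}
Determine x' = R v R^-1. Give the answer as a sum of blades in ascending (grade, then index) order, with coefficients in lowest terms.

~R = -\frac{8}{5} e_{1} + 3 e_{2}, and R ~R = \frac{289}{25}, so R^-1 = ~R / (\frac{289}{25}).
R v = \frac{3}{5} + \frac{281}{25} e_{1} e_{2}
Answer: \frac{819}{289} e_{1} + \frac{2473}{1445} e_{2}


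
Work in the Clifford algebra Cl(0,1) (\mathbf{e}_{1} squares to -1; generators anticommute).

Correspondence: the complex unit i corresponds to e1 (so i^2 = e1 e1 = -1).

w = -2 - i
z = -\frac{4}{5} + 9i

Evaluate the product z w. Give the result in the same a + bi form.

In blades: z = -\frac{4}{5} + 9 e_{1}, w = -2 - e_{1}.
Distribute z over w term by term (generator squares from the signature, products reordered to ascending indices): (-\frac{4}{5})*w = \frac{8}{5} + \frac{4}{5} e_{1}; (9 e_{1})*w = 9 - 18 e_{1}.
Sum: \frac{53}{5} - \frac{86}{5} e_{1}; translating back through the correspondence:
Answer: \frac{53}{5} - \frac{86}{5}i


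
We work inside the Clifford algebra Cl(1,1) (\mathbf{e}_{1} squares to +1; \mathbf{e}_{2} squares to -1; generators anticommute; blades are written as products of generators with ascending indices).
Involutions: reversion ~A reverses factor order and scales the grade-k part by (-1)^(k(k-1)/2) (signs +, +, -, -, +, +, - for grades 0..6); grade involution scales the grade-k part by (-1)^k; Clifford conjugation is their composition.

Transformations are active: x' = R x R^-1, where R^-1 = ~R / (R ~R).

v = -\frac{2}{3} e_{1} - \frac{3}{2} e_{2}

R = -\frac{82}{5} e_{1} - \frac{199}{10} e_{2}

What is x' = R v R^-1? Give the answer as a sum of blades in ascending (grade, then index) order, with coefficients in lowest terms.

~R = -\frac{82}{5} e_{1} - \frac{199}{10} e_{2}, and R ~R = -\frac{2541}{20}, so R^-1 = ~R / (-\frac{2541}{20}).
R v = -\frac{227}{12} + \frac{34}{3} e_{1} e_{2}
Answer: -\frac{32146}{7623} e_{1} - \frac{67477}{15246} e_{2}


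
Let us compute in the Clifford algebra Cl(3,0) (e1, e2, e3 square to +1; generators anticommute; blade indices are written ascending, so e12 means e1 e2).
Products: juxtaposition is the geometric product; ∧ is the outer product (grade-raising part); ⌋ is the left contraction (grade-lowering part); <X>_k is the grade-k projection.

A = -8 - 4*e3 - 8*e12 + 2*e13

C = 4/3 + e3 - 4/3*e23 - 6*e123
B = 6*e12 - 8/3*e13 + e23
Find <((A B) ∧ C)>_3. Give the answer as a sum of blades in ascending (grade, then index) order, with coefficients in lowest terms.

step 1: 160/3 - 32/3*e1 + 4*e2 - 50*e12 + 40/3*e13 - 52/3*e23 - 24*e123
step 2: 640/9 - 128/9*e1 + 16/3*e2 + 160/3*e3 - 200/3*e12 + 64/9*e13 - 812/9*e23 - 3490/9*e123
step 3: -3490/9*e123
Answer: -3490/9*e123


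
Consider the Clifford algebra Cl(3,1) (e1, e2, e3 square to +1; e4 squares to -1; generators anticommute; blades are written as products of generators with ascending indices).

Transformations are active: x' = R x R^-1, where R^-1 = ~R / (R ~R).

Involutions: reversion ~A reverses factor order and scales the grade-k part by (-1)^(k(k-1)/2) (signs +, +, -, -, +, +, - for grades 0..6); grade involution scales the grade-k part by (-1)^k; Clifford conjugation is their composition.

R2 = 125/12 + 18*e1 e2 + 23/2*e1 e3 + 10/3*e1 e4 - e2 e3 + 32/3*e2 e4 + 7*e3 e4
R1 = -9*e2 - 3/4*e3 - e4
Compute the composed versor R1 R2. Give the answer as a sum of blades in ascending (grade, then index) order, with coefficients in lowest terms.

Distribute over the terms of R1 (each basis-blade product reordered to ascending indices, repeated generators contracted through their squares):
(-9*e2) R2 = 162*e1 - 375/4*e2 + 9*e3 - 96*e4 + 207/2*e1 e2 e3 + 30*e1 e2 e4 - 63*e2 e3 e4
(-3/4*e3) R2 = 69/8*e1 - 3/4*e2 - 125/16*e3 - 21/4*e4 - 27/2*e1 e2 e3 + 5/2*e1 e3 e4 + 8*e2 e3 e4
(-e4) R2 = -10/3*e1 - 32/3*e2 - 7*e3 - 125/12*e4 - 18*e1 e2 e4 - 23/2*e1 e3 e4 + e2 e3 e4
Summing the partial products and collecting blades:
Answer: 4015/24*e1 - 631/6*e2 - 93/16*e3 - 335/3*e4 + 90*e1 e2 e3 + 12*e1 e2 e4 - 9*e1 e3 e4 - 54*e2 e3 e4


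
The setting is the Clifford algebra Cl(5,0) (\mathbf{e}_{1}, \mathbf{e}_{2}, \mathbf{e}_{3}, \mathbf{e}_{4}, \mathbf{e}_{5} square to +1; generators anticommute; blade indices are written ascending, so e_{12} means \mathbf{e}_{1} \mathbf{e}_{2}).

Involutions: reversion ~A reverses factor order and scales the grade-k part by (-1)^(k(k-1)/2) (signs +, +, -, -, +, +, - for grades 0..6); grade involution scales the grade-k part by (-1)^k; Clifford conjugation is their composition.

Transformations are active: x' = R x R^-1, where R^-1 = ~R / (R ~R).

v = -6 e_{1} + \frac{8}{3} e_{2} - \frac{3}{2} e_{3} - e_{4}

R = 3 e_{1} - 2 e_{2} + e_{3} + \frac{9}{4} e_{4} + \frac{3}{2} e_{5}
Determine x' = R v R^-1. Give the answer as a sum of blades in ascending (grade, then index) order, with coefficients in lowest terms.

~R = 3 e_{1} - 2 e_{2} + e_{3} + \frac{9}{4} e_{4} + \frac{3}{2} e_{5}, and R ~R = \frac{341}{16}, so R^-1 = ~R / (\frac{341}{16}).
R v = -\frac{325}{12} - 4 e_{12} + \frac{3}{2} e_{13} + \frac{21}{2} e_{14} + 9 e_{15} + \frac{1}{3} e_{23} - 4 e_{24} - 4 e_{25} + \frac{19}{8} e_{34} + \frac{9}{4} e_{35} + \frac{3}{2} e_{45}
Answer: -\frac{554}{341} e_{1} + \frac{824}{341} e_{2} - \frac{2131}{2046} e_{3} - \frac{1609}{341} e_{4} - \frac{1300}{341} e_{5}


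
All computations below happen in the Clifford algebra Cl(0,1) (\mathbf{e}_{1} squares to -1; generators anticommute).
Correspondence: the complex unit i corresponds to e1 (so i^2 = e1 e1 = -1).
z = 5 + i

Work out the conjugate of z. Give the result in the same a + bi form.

In blades: z = 5 + e_{1}.
Conjugation here is Clifford conjugation: the scalar is fixed and the grade-1 and grade-2 blades all flip sign, giving 5 - e_{1}; translating back:
Answer: 5 - i


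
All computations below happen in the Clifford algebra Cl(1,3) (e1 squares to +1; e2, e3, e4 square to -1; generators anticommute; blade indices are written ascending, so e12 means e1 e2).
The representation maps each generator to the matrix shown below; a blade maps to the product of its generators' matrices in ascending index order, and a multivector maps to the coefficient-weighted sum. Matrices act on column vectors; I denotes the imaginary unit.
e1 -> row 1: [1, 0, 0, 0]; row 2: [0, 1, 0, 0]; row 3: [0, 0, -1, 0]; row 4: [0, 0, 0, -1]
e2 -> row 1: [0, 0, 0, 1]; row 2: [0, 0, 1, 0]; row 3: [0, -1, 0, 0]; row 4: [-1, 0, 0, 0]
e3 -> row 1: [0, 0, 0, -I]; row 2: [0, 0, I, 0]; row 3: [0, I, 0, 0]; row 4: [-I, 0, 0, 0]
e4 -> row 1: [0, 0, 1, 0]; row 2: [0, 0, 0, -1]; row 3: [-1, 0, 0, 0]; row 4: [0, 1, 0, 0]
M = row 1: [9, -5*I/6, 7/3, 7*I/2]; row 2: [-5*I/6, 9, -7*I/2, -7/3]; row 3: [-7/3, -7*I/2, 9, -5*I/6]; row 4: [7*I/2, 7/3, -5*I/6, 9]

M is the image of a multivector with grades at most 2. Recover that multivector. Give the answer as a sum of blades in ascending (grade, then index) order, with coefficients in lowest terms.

Method: the blade images are trace-orthogonal — tr(rho(e_A) rho(e_B)^-1) = 4 if A = B and 0 otherwise — and rho(e_A)^-1 = (e_A)^2 * rho(e_A) with (e_A)^2 = +1 or -1, so the coefficient of e_A in the preimage is (e_A)^2 * tr(M rho(e_A))/4.
Nonzero projections over blades of grade <= 2: 1: (1)^2 = +1, tr(M 1) = 36, coefficient 9; e3: (e3)^2 = -1, tr(M rho(e3)) = 14, coefficient -7/2; e4: (e4)^2 = -1, tr(M rho(e4)) = -28/3, coefficient 7/3; e34: (e34)^2 = -1, tr(M rho(e34)) = -10/3, coefficient 5/6. Every other blade of grade <= 2 projects to 0.
Answer: 9 - 7/2*e3 + 7/3*e4 + 5/6*e34
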